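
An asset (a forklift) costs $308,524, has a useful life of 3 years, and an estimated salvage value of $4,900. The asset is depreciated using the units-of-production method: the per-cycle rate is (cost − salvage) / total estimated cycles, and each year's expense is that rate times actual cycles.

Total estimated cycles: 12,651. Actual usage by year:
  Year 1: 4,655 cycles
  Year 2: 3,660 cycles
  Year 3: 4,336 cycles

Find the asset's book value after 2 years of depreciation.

Depreciable base = $308,524 − $4,900 = $303,624.
Rate = $303,624 / 12,651 cycles = $24 per cycle.
Year 1: 4,655 × $24 = $111,720. Book value $196,804.
Year 2: 3,660 × $24 = $87,840. Book value $108,964.

$108,964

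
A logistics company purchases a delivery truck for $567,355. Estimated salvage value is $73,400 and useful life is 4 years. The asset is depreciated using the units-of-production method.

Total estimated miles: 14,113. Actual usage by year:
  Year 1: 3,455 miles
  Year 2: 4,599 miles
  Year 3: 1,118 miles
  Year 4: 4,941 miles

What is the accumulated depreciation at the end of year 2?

$281,890

Depreciable base = $567,355 − $73,400 = $493,955.
Rate = $493,955 / 14,113 miles = $35 per mile.
Year 1: 3,455 × $35 = $120,925. Book value $446,430.
Year 2: 4,599 × $35 = $160,965. Book value $285,465.
Accumulated through year 2 = $567,355 − $285,465 = $281,890.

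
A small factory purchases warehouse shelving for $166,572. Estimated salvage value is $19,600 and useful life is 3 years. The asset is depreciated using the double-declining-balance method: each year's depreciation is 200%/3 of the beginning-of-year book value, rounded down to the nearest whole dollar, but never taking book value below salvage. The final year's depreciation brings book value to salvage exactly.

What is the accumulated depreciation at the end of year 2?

Depreciable base = $166,572 − $19,600 = $146,972.
Year 1: ⌊$166,572 × 200%/3⌋ = $111,048. Book value $55,524.
Year 2: ⌊$55,524 × 200%/3⌋ = $37,016, capped at $35,924. Book value $19,600.
Accumulated through year 2 = $166,572 − $19,600 = $146,972.

$146,972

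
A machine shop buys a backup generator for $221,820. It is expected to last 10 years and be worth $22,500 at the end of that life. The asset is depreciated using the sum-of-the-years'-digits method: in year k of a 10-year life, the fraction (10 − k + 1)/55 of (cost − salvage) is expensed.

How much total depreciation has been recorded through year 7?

$177,576

Depreciable base = $221,820 − $22,500 = $199,320.
Sum of the years' digits = 10+9+8+7+6+5+4+3+2+1 = 55.
Year 1: $199,320 × 10/55 = $36,240. Book value $185,580.
Year 2: $199,320 × 9/55 = $32,616. Book value $152,964.
Year 3: $199,320 × 8/55 = $28,992. Book value $123,972.
Year 4: $199,320 × 7/55 = $25,368. Book value $98,604.
Year 5: $199,320 × 6/55 = $21,744. Book value $76,860.
Year 6: $199,320 × 5/55 = $18,120. Book value $58,740.
Year 7: $199,320 × 4/55 = $14,496. Book value $44,244.
Accumulated through year 7 = $221,820 − $44,244 = $177,576.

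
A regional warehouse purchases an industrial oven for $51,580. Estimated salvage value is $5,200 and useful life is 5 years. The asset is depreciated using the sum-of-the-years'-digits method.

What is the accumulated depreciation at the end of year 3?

$37,104

Depreciable base = $51,580 − $5,200 = $46,380.
Sum of the years' digits = 5+4+3+2+1 = 15.
Year 1: $46,380 × 5/15 = $15,460. Book value $36,120.
Year 2: $46,380 × 4/15 = $12,368. Book value $23,752.
Year 3: $46,380 × 3/15 = $9,276. Book value $14,476.
Accumulated through year 3 = $51,580 − $14,476 = $37,104.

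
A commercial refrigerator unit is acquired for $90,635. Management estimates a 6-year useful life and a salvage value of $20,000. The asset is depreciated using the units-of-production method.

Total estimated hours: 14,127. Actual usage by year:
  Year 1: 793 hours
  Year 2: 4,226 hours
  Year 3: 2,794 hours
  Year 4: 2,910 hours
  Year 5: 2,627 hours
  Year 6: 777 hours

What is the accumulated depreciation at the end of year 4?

Depreciable base = $90,635 − $20,000 = $70,635.
Rate = $70,635 / 14,127 hours = $5 per hour.
Year 1: 793 × $5 = $3,965. Book value $86,670.
Year 2: 4,226 × $5 = $21,130. Book value $65,540.
Year 3: 2,794 × $5 = $13,970. Book value $51,570.
Year 4: 2,910 × $5 = $14,550. Book value $37,020.
Accumulated through year 4 = $90,635 − $37,020 = $53,615.

$53,615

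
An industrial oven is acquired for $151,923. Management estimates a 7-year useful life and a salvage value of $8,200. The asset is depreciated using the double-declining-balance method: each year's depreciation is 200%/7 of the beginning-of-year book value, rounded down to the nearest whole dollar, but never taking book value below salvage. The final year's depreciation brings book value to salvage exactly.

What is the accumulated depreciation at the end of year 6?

Depreciable base = $151,923 − $8,200 = $143,723.
Year 1: ⌊$151,923 × 200%/7⌋ = $43,406. Book value $108,517.
Year 2: ⌊$108,517 × 200%/7⌋ = $31,004. Book value $77,513.
Year 3: ⌊$77,513 × 200%/7⌋ = $22,146. Book value $55,367.
Year 4: ⌊$55,367 × 200%/7⌋ = $15,819. Book value $39,548.
Year 5: ⌊$39,548 × 200%/7⌋ = $11,299. Book value $28,249.
Year 6: ⌊$28,249 × 200%/7⌋ = $8,071. Book value $20,178.
Accumulated through year 6 = $151,923 − $20,178 = $131,745.

$131,745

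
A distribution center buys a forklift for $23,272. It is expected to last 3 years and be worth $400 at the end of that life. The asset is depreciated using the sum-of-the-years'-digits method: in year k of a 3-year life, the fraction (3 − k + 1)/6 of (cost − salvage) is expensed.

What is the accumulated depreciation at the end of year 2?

$19,060

Depreciable base = $23,272 − $400 = $22,872.
Sum of the years' digits = 3+2+1 = 6.
Year 1: $22,872 × 3/6 = $11,436. Book value $11,836.
Year 2: $22,872 × 2/6 = $7,624. Book value $4,212.
Accumulated through year 2 = $23,272 − $4,212 = $19,060.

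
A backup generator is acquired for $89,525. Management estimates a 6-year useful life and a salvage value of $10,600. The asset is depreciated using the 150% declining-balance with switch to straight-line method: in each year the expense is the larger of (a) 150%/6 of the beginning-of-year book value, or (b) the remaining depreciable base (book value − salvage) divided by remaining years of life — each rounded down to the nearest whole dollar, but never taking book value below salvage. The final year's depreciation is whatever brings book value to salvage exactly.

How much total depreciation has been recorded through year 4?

$61,198

Depreciable base = $89,525 − $10,600 = $78,925.
Year 1: DB = ⌊$89,525 × 150%/6⌋ = $22,381; SL = ⌊$78,925/6⌋ = $13,154 → take DB $22,381. Book value $67,144.
Year 2: DB = ⌊$67,144 × 150%/6⌋ = $16,786; SL = ⌊$56,544/5⌋ = $11,308 → take DB $16,786. Book value $50,358.
Year 3: DB = ⌊$50,358 × 150%/6⌋ = $12,589; SL = ⌊$39,758/4⌋ = $9,939 → take DB $12,589. Book value $37,769.
Year 4: DB = ⌊$37,769 × 150%/6⌋ = $9,442; SL = ⌊$27,169/3⌋ = $9,056 → take DB $9,442. Book value $28,327.
Accumulated through year 4 = $89,525 − $28,327 = $61,198.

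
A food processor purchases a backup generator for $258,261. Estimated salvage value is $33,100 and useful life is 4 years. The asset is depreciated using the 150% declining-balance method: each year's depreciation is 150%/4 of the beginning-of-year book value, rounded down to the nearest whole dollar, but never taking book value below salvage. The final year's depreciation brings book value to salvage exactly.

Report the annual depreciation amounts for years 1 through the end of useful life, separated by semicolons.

Depreciable base = $258,261 − $33,100 = $225,161.
Year 1: ⌊$258,261 × 150%/4⌋ = $96,847. Book value $161,414.
Year 2: ⌊$161,414 × 150%/4⌋ = $60,530. Book value $100,884.
Year 3: ⌊$100,884 × 150%/4⌋ = $37,831. Book value $63,053.
Year 4 (final): $63,053 − $33,100 = $29,953. Book value $33,100.

$96,847; $60,530; $37,831; $29,953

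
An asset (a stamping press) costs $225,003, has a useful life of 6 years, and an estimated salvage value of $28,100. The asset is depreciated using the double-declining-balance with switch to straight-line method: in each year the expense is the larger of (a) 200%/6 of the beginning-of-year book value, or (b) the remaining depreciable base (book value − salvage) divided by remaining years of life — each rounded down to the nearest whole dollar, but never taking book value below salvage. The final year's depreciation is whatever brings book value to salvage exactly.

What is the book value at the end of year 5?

$29,631

Depreciable base = $225,003 − $28,100 = $196,903.
Year 1: DB = ⌊$225,003 × 200%/6⌋ = $75,001; SL = ⌊$196,903/6⌋ = $32,817 → take DB $75,001. Book value $150,002.
Year 2: DB = ⌊$150,002 × 200%/6⌋ = $50,000; SL = ⌊$121,902/5⌋ = $24,380 → take DB $50,000. Book value $100,002.
Year 3: DB = ⌊$100,002 × 200%/6⌋ = $33,334; SL = ⌊$71,902/4⌋ = $17,975 → take DB $33,334. Book value $66,668.
Year 4: DB = ⌊$66,668 × 200%/6⌋ = $22,222; SL = ⌊$38,568/3⌋ = $12,856 → take DB $22,222. Book value $44,446.
Year 5: DB = ⌊$44,446 × 200%/6⌋ = $14,815; SL = ⌊$16,346/2⌋ = $8,173 → take DB $14,815. Book value $29,631.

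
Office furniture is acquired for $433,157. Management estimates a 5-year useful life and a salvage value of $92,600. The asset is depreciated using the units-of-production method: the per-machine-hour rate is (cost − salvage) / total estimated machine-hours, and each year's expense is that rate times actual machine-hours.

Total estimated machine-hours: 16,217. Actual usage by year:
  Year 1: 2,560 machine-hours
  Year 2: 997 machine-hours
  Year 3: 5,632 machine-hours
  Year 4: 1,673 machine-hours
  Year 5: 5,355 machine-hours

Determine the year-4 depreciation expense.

$35,133

Depreciable base = $433,157 − $92,600 = $340,557.
Rate = $340,557 / 16,217 machine-hours = $21 per machine-hour.
Year 1: 2,560 × $21 = $53,760. Book value $379,397.
Year 2: 997 × $21 = $20,937. Book value $358,460.
Year 3: 5,632 × $21 = $118,272. Book value $240,188.
Year 4: 1,673 × $21 = $35,133. Book value $205,055.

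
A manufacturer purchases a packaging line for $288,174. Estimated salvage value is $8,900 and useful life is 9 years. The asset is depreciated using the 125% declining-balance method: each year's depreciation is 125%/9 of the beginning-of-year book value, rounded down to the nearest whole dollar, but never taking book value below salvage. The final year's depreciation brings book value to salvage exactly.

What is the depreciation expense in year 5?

$22,007

Depreciable base = $288,174 − $8,900 = $279,274.
Year 1: ⌊$288,174 × 125%/9⌋ = $40,024. Book value $248,150.
Year 2: ⌊$248,150 × 125%/9⌋ = $34,465. Book value $213,685.
Year 3: ⌊$213,685 × 125%/9⌋ = $29,678. Book value $184,007.
Year 4: ⌊$184,007 × 125%/9⌋ = $25,556. Book value $158,451.
Year 5: ⌊$158,451 × 125%/9⌋ = $22,007. Book value $136,444.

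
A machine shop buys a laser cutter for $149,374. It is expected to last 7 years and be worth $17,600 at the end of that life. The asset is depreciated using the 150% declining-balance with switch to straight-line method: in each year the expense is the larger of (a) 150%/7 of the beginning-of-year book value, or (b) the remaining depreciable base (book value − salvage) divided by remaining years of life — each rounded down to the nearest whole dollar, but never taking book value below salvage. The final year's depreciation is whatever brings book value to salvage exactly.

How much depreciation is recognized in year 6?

$13,110

Depreciable base = $149,374 − $17,600 = $131,774.
Year 1: DB = ⌊$149,374 × 150%/7⌋ = $32,008; SL = ⌊$131,774/7⌋ = $18,824 → take DB $32,008. Book value $117,366.
Year 2: DB = ⌊$117,366 × 150%/7⌋ = $25,149; SL = ⌊$99,766/6⌋ = $16,627 → take DB $25,149. Book value $92,217.
Year 3: DB = ⌊$92,217 × 150%/7⌋ = $19,760; SL = ⌊$74,617/5⌋ = $14,923 → take DB $19,760. Book value $72,457.
Year 4: DB = ⌊$72,457 × 150%/7⌋ = $15,526; SL = ⌊$54,857/4⌋ = $13,714 → take DB $15,526. Book value $56,931.
Year 5: DB = ⌊$56,931 × 150%/7⌋ = $12,199; SL = ⌊$39,331/3⌋ = $13,110 → take SL $13,110. Book value $43,821.
Year 6: DB = ⌊$43,821 × 150%/7⌋ = $9,390; SL = ⌊$26,221/2⌋ = $13,110 → take SL $13,110. Book value $30,711.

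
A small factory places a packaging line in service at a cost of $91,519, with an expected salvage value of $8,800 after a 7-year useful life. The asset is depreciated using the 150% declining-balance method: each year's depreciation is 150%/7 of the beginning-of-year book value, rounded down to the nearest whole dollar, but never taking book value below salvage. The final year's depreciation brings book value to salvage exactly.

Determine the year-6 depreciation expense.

$5,872

Depreciable base = $91,519 − $8,800 = $82,719.
Year 1: ⌊$91,519 × 150%/7⌋ = $19,611. Book value $71,908.
Year 2: ⌊$71,908 × 150%/7⌋ = $15,408. Book value $56,500.
Year 3: ⌊$56,500 × 150%/7⌋ = $12,107. Book value $44,393.
Year 4: ⌊$44,393 × 150%/7⌋ = $9,512. Book value $34,881.
Year 5: ⌊$34,881 × 150%/7⌋ = $7,474. Book value $27,407.
Year 6: ⌊$27,407 × 150%/7⌋ = $5,872. Book value $21,535.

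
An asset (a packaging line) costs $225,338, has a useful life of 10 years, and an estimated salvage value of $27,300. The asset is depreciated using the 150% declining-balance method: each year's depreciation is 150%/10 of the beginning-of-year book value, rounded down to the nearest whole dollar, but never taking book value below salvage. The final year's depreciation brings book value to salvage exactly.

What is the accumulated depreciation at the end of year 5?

Depreciable base = $225,338 − $27,300 = $198,038.
Year 1: ⌊$225,338 × 150%/10⌋ = $33,800. Book value $191,538.
Year 2: ⌊$191,538 × 150%/10⌋ = $28,730. Book value $162,808.
Year 3: ⌊$162,808 × 150%/10⌋ = $24,421. Book value $138,387.
Year 4: ⌊$138,387 × 150%/10⌋ = $20,758. Book value $117,629.
Year 5: ⌊$117,629 × 150%/10⌋ = $17,644. Book value $99,985.
Accumulated through year 5 = $225,338 − $99,985 = $125,353.

$125,353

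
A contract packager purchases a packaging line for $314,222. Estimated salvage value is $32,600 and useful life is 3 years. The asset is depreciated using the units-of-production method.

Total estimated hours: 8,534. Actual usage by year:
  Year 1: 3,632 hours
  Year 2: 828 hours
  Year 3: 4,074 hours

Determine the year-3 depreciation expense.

$134,442

Depreciable base = $314,222 − $32,600 = $281,622.
Rate = $281,622 / 8,534 hours = $33 per hour.
Year 1: 3,632 × $33 = $119,856. Book value $194,366.
Year 2: 828 × $33 = $27,324. Book value $167,042.
Year 3: 4,074 × $33 = $134,442. Book value $32,600.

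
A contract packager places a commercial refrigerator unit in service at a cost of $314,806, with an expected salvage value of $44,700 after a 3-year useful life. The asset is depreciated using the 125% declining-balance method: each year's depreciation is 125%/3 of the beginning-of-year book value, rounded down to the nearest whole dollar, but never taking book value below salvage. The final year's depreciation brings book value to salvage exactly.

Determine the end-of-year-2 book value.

$107,122

Depreciable base = $314,806 − $44,700 = $270,106.
Year 1: ⌊$314,806 × 125%/3⌋ = $131,169. Book value $183,637.
Year 2: ⌊$183,637 × 125%/3⌋ = $76,515. Book value $107,122.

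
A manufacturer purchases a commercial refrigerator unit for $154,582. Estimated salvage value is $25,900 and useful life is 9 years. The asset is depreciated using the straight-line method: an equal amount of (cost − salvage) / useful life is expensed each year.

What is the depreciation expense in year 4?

Depreciable base = $154,582 − $25,900 = $128,682.
Annual expense = $128,682 / 9 = $14,298.

$14,298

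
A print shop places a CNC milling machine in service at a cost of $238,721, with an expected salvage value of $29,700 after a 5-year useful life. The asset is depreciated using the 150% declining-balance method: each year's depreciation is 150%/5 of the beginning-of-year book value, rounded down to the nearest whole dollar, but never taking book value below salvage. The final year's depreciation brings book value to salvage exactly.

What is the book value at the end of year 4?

Depreciable base = $238,721 − $29,700 = $209,021.
Year 1: ⌊$238,721 × 150%/5⌋ = $71,616. Book value $167,105.
Year 2: ⌊$167,105 × 150%/5⌋ = $50,131. Book value $116,974.
Year 3: ⌊$116,974 × 150%/5⌋ = $35,092. Book value $81,882.
Year 4: ⌊$81,882 × 150%/5⌋ = $24,564. Book value $57,318.

$57,318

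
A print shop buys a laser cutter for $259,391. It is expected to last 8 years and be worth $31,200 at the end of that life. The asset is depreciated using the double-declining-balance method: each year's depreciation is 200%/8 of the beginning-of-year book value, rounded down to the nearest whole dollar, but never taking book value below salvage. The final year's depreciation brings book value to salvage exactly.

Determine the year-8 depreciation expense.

$3,426

Depreciable base = $259,391 − $31,200 = $228,191.
Year 1: ⌊$259,391 × 200%/8⌋ = $64,847. Book value $194,544.
Year 2: ⌊$194,544 × 200%/8⌋ = $48,636. Book value $145,908.
Year 3: ⌊$145,908 × 200%/8⌋ = $36,477. Book value $109,431.
Year 4: ⌊$109,431 × 200%/8⌋ = $27,357. Book value $82,074.
Year 5: ⌊$82,074 × 200%/8⌋ = $20,518. Book value $61,556.
Year 6: ⌊$61,556 × 200%/8⌋ = $15,389. Book value $46,167.
Year 7: ⌊$46,167 × 200%/8⌋ = $11,541. Book value $34,626.
Year 8 (final): $34,626 − $31,200 = $3,426. Book value $31,200.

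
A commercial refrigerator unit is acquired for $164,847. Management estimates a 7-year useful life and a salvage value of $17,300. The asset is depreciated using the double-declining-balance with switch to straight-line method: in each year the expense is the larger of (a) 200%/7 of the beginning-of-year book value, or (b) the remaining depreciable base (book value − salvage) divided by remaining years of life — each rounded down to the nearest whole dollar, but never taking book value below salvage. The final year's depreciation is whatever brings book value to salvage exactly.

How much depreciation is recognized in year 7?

$4,595

Depreciable base = $164,847 − $17,300 = $147,547.
Year 1: DB = ⌊$164,847 × 200%/7⌋ = $47,099; SL = ⌊$147,547/7⌋ = $21,078 → take DB $47,099. Book value $117,748.
Year 2: DB = ⌊$117,748 × 200%/7⌋ = $33,642; SL = ⌊$100,448/6⌋ = $16,741 → take DB $33,642. Book value $84,106.
Year 3: DB = ⌊$84,106 × 200%/7⌋ = $24,030; SL = ⌊$66,806/5⌋ = $13,361 → take DB $24,030. Book value $60,076.
Year 4: DB = ⌊$60,076 × 200%/7⌋ = $17,164; SL = ⌊$42,776/4⌋ = $10,694 → take DB $17,164. Book value $42,912.
Year 5: DB = ⌊$42,912 × 200%/7⌋ = $12,260; SL = ⌊$25,612/3⌋ = $8,537 → take DB $12,260. Book value $30,652.
Year 6: DB = ⌊$30,652 × 200%/7⌋ = $8,757; SL = ⌊$13,352/2⌋ = $6,676 → take DB $8,757. Book value $21,895.
Year 7 (final): $21,895 − $17,300 = $4,595. Book value $17,300.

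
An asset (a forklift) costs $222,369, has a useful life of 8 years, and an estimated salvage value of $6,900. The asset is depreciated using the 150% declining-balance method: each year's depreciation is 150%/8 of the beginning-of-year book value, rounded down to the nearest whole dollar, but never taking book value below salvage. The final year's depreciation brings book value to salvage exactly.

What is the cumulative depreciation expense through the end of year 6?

Depreciable base = $222,369 − $6,900 = $215,469.
Year 1: ⌊$222,369 × 150%/8⌋ = $41,694. Book value $180,675.
Year 2: ⌊$180,675 × 150%/8⌋ = $33,876. Book value $146,799.
Year 3: ⌊$146,799 × 150%/8⌋ = $27,524. Book value $119,275.
Year 4: ⌊$119,275 × 150%/8⌋ = $22,364. Book value $96,911.
Year 5: ⌊$96,911 × 150%/8⌋ = $18,170. Book value $78,741.
Year 6: ⌊$78,741 × 150%/8⌋ = $14,763. Book value $63,978.
Accumulated through year 6 = $222,369 − $63,978 = $158,391.

$158,391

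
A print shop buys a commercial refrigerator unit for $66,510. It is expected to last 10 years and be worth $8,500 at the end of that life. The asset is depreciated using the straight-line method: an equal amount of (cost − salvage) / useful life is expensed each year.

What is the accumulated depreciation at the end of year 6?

$34,806

Depreciable base = $66,510 − $8,500 = $58,010.
Annual expense = $58,010 / 10 = $5,801.
End of year 1: book value $60,709.
End of year 2: book value $54,908.
End of year 3: book value $49,107.
End of year 4: book value $43,306.
End of year 5: book value $37,505.
End of year 6: book value $31,704.
Accumulated through year 6 = $66,510 − $31,704 = $34,806.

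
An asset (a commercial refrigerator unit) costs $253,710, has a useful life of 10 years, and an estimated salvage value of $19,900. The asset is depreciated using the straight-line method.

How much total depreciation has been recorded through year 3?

Depreciable base = $253,710 − $19,900 = $233,810.
Annual expense = $233,810 / 10 = $23,381.
End of year 1: book value $230,329.
End of year 2: book value $206,948.
End of year 3: book value $183,567.
Accumulated through year 3 = $253,710 − $183,567 = $70,143.

$70,143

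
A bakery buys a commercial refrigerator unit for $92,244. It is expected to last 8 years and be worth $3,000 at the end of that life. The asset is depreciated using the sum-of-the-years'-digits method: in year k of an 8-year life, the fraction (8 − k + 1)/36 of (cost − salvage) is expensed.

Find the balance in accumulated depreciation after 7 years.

Depreciable base = $92,244 − $3,000 = $89,244.
Sum of the years' digits = 8+7+6+5+4+3+2+1 = 36.
Year 1: $89,244 × 8/36 = $19,832. Book value $72,412.
Year 2: $89,244 × 7/36 = $17,353. Book value $55,059.
Year 3: $89,244 × 6/36 = $14,874. Book value $40,185.
Year 4: $89,244 × 5/36 = $12,395. Book value $27,790.
Year 5: $89,244 × 4/36 = $9,916. Book value $17,874.
Year 6: $89,244 × 3/36 = $7,437. Book value $10,437.
Year 7: $89,244 × 2/36 = $4,958. Book value $5,479.
Accumulated through year 7 = $92,244 − $5,479 = $86,765.

$86,765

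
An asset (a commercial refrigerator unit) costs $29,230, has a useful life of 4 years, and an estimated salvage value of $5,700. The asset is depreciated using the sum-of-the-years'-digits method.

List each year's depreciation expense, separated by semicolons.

$9,412; $7,059; $4,706; $2,353

Depreciable base = $29,230 − $5,700 = $23,530.
Sum of the years' digits = 4+3+2+1 = 10.
Year 1: $23,530 × 4/10 = $9,412. Book value $19,818.
Year 2: $23,530 × 3/10 = $7,059. Book value $12,759.
Year 3: $23,530 × 2/10 = $4,706. Book value $8,053.
Year 4: $23,530 × 1/10 = $2,353. Book value $5,700.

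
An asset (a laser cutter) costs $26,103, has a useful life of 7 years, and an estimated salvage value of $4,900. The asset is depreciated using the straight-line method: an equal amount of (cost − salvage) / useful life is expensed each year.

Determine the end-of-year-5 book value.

Depreciable base = $26,103 − $4,900 = $21,203.
Annual expense = $21,203 / 7 = $3,029.
End of year 1: book value $23,074.
End of year 2: book value $20,045.
End of year 3: book value $17,016.
End of year 4: book value $13,987.
End of year 5: book value $10,958.

$10,958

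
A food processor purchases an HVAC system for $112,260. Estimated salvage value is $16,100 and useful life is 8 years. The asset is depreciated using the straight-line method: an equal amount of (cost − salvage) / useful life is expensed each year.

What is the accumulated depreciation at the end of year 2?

Depreciable base = $112,260 − $16,100 = $96,160.
Annual expense = $96,160 / 8 = $12,020.
End of year 1: book value $100,240.
End of year 2: book value $88,220.
Accumulated through year 2 = $112,260 − $88,220 = $24,040.

$24,040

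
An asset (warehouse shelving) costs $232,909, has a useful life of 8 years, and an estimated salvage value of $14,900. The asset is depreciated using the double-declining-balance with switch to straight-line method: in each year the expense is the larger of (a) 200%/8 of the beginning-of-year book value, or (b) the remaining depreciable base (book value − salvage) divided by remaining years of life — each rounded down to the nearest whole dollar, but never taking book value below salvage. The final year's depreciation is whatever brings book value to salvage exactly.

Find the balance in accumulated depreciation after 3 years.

Depreciable base = $232,909 − $14,900 = $218,009.
Year 1: DB = ⌊$232,909 × 200%/8⌋ = $58,227; SL = ⌊$218,009/8⌋ = $27,251 → take DB $58,227. Book value $174,682.
Year 2: DB = ⌊$174,682 × 200%/8⌋ = $43,670; SL = ⌊$159,782/7⌋ = $22,826 → take DB $43,670. Book value $131,012.
Year 3: DB = ⌊$131,012 × 200%/8⌋ = $32,753; SL = ⌊$116,112/6⌋ = $19,352 → take DB $32,753. Book value $98,259.
Accumulated through year 3 = $232,909 − $98,259 = $134,650.

$134,650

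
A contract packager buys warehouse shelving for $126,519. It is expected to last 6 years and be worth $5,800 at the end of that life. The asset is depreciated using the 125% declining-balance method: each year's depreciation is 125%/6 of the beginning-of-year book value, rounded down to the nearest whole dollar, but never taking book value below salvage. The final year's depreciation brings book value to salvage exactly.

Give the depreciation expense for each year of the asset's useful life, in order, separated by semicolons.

$26,358; $20,866; $16,519; $13,078; $10,353; $33,545

Depreciable base = $126,519 − $5,800 = $120,719.
Year 1: ⌊$126,519 × 125%/6⌋ = $26,358. Book value $100,161.
Year 2: ⌊$100,161 × 125%/6⌋ = $20,866. Book value $79,295.
Year 3: ⌊$79,295 × 125%/6⌋ = $16,519. Book value $62,776.
Year 4: ⌊$62,776 × 125%/6⌋ = $13,078. Book value $49,698.
Year 5: ⌊$49,698 × 125%/6⌋ = $10,353. Book value $39,345.
Year 6 (final): $39,345 − $5,800 = $33,545. Book value $5,800.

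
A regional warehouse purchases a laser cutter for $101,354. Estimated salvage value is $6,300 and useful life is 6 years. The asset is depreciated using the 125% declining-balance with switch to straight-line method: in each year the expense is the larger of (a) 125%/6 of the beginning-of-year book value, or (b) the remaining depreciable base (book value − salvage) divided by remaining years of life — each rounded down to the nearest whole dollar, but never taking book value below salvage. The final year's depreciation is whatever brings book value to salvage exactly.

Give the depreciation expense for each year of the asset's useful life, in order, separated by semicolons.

Depreciable base = $101,354 − $6,300 = $95,054.
Year 1: DB = ⌊$101,354 × 125%/6⌋ = $21,115; SL = ⌊$95,054/6⌋ = $15,842 → take DB $21,115. Book value $80,239.
Year 2: DB = ⌊$80,239 × 125%/6⌋ = $16,716; SL = ⌊$73,939/5⌋ = $14,787 → take DB $16,716. Book value $63,523.
Year 3: DB = ⌊$63,523 × 125%/6⌋ = $13,233; SL = ⌊$57,223/4⌋ = $14,305 → take SL $14,305. Book value $49,218.
Year 4: DB = ⌊$49,218 × 125%/6⌋ = $10,253; SL = ⌊$42,918/3⌋ = $14,306 → take SL $14,306. Book value $34,912.
Year 5: DB = ⌊$34,912 × 125%/6⌋ = $7,273; SL = ⌊$28,612/2⌋ = $14,306 → take SL $14,306. Book value $20,606.
Year 6 (final): $20,606 − $6,300 = $14,306. Book value $6,300.

$21,115; $16,716; $14,305; $14,306; $14,306; $14,306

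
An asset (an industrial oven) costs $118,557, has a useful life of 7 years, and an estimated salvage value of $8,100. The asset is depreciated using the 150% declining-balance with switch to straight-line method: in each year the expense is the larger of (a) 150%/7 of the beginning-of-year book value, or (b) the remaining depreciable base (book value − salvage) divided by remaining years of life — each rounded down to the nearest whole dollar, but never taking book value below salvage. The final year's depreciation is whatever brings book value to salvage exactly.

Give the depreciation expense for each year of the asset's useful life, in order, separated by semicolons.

$25,405; $19,961; $15,683; $12,352; $12,352; $12,352; $12,352

Depreciable base = $118,557 − $8,100 = $110,457.
Year 1: DB = ⌊$118,557 × 150%/7⌋ = $25,405; SL = ⌊$110,457/7⌋ = $15,779 → take DB $25,405. Book value $93,152.
Year 2: DB = ⌊$93,152 × 150%/7⌋ = $19,961; SL = ⌊$85,052/6⌋ = $14,175 → take DB $19,961. Book value $73,191.
Year 3: DB = ⌊$73,191 × 150%/7⌋ = $15,683; SL = ⌊$65,091/5⌋ = $13,018 → take DB $15,683. Book value $57,508.
Year 4: DB = ⌊$57,508 × 150%/7⌋ = $12,323; SL = ⌊$49,408/4⌋ = $12,352 → take SL $12,352. Book value $45,156.
Year 5: DB = ⌊$45,156 × 150%/7⌋ = $9,676; SL = ⌊$37,056/3⌋ = $12,352 → take SL $12,352. Book value $32,804.
Year 6: DB = ⌊$32,804 × 150%/7⌋ = $7,029; SL = ⌊$24,704/2⌋ = $12,352 → take SL $12,352. Book value $20,452.
Year 7 (final): $20,452 − $8,100 = $12,352. Book value $8,100.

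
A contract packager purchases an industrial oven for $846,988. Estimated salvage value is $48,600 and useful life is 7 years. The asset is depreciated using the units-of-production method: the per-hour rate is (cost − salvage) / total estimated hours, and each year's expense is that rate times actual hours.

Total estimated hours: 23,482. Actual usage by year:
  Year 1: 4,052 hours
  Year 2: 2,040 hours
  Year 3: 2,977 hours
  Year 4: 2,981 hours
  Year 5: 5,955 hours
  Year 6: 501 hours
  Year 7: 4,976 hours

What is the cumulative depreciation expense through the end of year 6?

Depreciable base = $846,988 − $48,600 = $798,388.
Rate = $798,388 / 23,482 hours = $34 per hour.
Year 1: 4,052 × $34 = $137,768. Book value $709,220.
Year 2: 2,040 × $34 = $69,360. Book value $639,860.
Year 3: 2,977 × $34 = $101,218. Book value $538,642.
Year 4: 2,981 × $34 = $101,354. Book value $437,288.
Year 5: 5,955 × $34 = $202,470. Book value $234,818.
Year 6: 501 × $34 = $17,034. Book value $217,784.
Accumulated through year 6 = $846,988 − $217,784 = $629,204.

$629,204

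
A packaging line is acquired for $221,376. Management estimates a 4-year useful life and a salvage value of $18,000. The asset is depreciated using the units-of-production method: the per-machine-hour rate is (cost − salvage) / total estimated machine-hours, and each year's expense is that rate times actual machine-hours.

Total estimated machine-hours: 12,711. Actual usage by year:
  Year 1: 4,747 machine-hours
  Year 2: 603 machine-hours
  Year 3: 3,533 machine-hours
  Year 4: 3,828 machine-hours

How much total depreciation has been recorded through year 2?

$85,600

Depreciable base = $221,376 − $18,000 = $203,376.
Rate = $203,376 / 12,711 machine-hours = $16 per machine-hour.
Year 1: 4,747 × $16 = $75,952. Book value $145,424.
Year 2: 603 × $16 = $9,648. Book value $135,776.
Accumulated through year 2 = $221,376 − $135,776 = $85,600.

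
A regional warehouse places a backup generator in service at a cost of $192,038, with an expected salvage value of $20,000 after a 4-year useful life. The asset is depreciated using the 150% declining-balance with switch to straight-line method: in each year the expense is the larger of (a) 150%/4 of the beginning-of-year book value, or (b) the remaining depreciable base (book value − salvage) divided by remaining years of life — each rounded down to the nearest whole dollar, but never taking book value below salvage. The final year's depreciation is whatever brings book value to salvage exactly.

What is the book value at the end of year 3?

$46,885

Depreciable base = $192,038 − $20,000 = $172,038.
Year 1: DB = ⌊$192,038 × 150%/4⌋ = $72,014; SL = ⌊$172,038/4⌋ = $43,009 → take DB $72,014. Book value $120,024.
Year 2: DB = ⌊$120,024 × 150%/4⌋ = $45,009; SL = ⌊$100,024/3⌋ = $33,341 → take DB $45,009. Book value $75,015.
Year 3: DB = ⌊$75,015 × 150%/4⌋ = $28,130; SL = ⌊$55,015/2⌋ = $27,507 → take DB $28,130. Book value $46,885.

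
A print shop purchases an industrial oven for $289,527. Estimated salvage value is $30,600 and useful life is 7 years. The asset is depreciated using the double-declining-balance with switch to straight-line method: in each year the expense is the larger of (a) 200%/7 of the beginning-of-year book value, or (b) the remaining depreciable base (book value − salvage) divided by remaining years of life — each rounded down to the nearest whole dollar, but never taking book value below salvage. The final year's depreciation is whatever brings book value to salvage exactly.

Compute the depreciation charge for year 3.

Depreciable base = $289,527 − $30,600 = $258,927.
Year 1: DB = ⌊$289,527 × 200%/7⌋ = $82,722; SL = ⌊$258,927/7⌋ = $36,989 → take DB $82,722. Book value $206,805.
Year 2: DB = ⌊$206,805 × 200%/7⌋ = $59,087; SL = ⌊$176,205/6⌋ = $29,367 → take DB $59,087. Book value $147,718.
Year 3: DB = ⌊$147,718 × 200%/7⌋ = $42,205; SL = ⌊$117,118/5⌋ = $23,423 → take DB $42,205. Book value $105,513.

$42,205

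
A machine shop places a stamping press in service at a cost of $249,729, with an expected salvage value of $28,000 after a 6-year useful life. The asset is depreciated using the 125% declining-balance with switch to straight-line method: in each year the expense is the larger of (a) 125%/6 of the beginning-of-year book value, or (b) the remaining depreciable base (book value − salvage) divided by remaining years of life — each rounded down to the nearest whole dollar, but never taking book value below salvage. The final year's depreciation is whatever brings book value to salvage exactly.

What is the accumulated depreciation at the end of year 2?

$93,214

Depreciable base = $249,729 − $28,000 = $221,729.
Year 1: DB = ⌊$249,729 × 125%/6⌋ = $52,026; SL = ⌊$221,729/6⌋ = $36,954 → take DB $52,026. Book value $197,703.
Year 2: DB = ⌊$197,703 × 125%/6⌋ = $41,188; SL = ⌊$169,703/5⌋ = $33,940 → take DB $41,188. Book value $156,515.
Accumulated through year 2 = $249,729 − $156,515 = $93,214.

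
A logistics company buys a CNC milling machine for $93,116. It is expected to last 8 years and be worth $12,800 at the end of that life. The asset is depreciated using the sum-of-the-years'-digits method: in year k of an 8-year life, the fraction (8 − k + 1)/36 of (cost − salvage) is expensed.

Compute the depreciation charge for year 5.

$8,924

Depreciable base = $93,116 − $12,800 = $80,316.
Sum of the years' digits = 8+7+6+5+4+3+2+1 = 36.
Year 1: $80,316 × 8/36 = $17,848. Book value $75,268.
Year 2: $80,316 × 7/36 = $15,617. Book value $59,651.
Year 3: $80,316 × 6/36 = $13,386. Book value $46,265.
Year 4: $80,316 × 5/36 = $11,155. Book value $35,110.
Year 5: $80,316 × 4/36 = $8,924. Book value $26,186.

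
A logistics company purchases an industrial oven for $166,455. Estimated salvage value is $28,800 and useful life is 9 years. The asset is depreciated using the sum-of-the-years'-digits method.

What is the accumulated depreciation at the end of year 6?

$119,301

Depreciable base = $166,455 − $28,800 = $137,655.
Sum of the years' digits = 9+8+7+6+5+4+3+2+1 = 45.
Year 1: $137,655 × 9/45 = $27,531. Book value $138,924.
Year 2: $137,655 × 8/45 = $24,472. Book value $114,452.
Year 3: $137,655 × 7/45 = $21,413. Book value $93,039.
Year 4: $137,655 × 6/45 = $18,354. Book value $74,685.
Year 5: $137,655 × 5/45 = $15,295. Book value $59,390.
Year 6: $137,655 × 4/45 = $12,236. Book value $47,154.
Accumulated through year 6 = $166,455 − $47,154 = $119,301.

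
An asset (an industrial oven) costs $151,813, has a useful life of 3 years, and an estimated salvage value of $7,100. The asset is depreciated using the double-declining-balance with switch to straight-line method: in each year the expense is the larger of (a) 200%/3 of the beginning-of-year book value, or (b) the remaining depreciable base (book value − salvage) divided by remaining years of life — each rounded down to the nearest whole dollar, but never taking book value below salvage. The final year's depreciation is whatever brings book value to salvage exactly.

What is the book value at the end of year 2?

$16,869

Depreciable base = $151,813 − $7,100 = $144,713.
Year 1: DB = ⌊$151,813 × 200%/3⌋ = $101,208; SL = ⌊$144,713/3⌋ = $48,237 → take DB $101,208. Book value $50,605.
Year 2: DB = ⌊$50,605 × 200%/3⌋ = $33,736; SL = ⌊$43,505/2⌋ = $21,752 → take DB $33,736. Book value $16,869.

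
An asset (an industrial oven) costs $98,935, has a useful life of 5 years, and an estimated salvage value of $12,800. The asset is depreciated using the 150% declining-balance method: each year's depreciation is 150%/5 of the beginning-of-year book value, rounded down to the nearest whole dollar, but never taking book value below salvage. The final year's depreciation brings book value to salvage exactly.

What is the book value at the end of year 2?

$48,479

Depreciable base = $98,935 − $12,800 = $86,135.
Year 1: ⌊$98,935 × 150%/5⌋ = $29,680. Book value $69,255.
Year 2: ⌊$69,255 × 150%/5⌋ = $20,776. Book value $48,479.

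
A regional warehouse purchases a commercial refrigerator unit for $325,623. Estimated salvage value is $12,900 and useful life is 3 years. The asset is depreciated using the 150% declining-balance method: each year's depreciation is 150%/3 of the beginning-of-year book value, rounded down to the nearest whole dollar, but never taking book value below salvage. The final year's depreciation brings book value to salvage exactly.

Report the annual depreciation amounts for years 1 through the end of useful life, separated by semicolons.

$162,811; $81,406; $68,506

Depreciable base = $325,623 − $12,900 = $312,723.
Year 1: ⌊$325,623 × 150%/3⌋ = $162,811. Book value $162,812.
Year 2: ⌊$162,812 × 150%/3⌋ = $81,406. Book value $81,406.
Year 3 (final): $81,406 − $12,900 = $68,506. Book value $12,900.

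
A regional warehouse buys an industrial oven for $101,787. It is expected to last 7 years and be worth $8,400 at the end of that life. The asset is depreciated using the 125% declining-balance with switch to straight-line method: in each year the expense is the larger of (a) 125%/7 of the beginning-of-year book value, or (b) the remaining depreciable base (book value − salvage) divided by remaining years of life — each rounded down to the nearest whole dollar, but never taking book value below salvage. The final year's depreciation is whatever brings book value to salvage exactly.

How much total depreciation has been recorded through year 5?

Depreciable base = $101,787 − $8,400 = $93,387.
Year 1: DB = ⌊$101,787 × 125%/7⌋ = $18,176; SL = ⌊$93,387/7⌋ = $13,341 → take DB $18,176. Book value $83,611.
Year 2: DB = ⌊$83,611 × 125%/7⌋ = $14,930; SL = ⌊$75,211/6⌋ = $12,535 → take DB $14,930. Book value $68,681.
Year 3: DB = ⌊$68,681 × 125%/7⌋ = $12,264; SL = ⌊$60,281/5⌋ = $12,056 → take DB $12,264. Book value $56,417.
Year 4: DB = ⌊$56,417 × 125%/7⌋ = $10,074; SL = ⌊$48,017/4⌋ = $12,004 → take SL $12,004. Book value $44,413.
Year 5: DB = ⌊$44,413 × 125%/7⌋ = $7,930; SL = ⌊$36,013/3⌋ = $12,004 → take SL $12,004. Book value $32,409.
Accumulated through year 5 = $101,787 − $32,409 = $69,378.

$69,378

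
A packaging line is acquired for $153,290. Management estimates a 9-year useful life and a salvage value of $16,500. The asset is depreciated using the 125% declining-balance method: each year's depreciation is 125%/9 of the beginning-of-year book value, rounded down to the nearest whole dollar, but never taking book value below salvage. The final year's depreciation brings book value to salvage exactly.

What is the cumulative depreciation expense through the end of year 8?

Depreciable base = $153,290 − $16,500 = $136,790.
Year 1: ⌊$153,290 × 125%/9⌋ = $21,290. Book value $132,000.
Year 2: ⌊$132,000 × 125%/9⌋ = $18,333. Book value $113,667.
Year 3: ⌊$113,667 × 125%/9⌋ = $15,787. Book value $97,880.
Year 4: ⌊$97,880 × 125%/9⌋ = $13,594. Book value $84,286.
Year 5: ⌊$84,286 × 125%/9⌋ = $11,706. Book value $72,580.
Year 6: ⌊$72,580 × 125%/9⌋ = $10,080. Book value $62,500.
Year 7: ⌊$62,500 × 125%/9⌋ = $8,680. Book value $53,820.
Year 8: ⌊$53,820 × 125%/9⌋ = $7,475. Book value $46,345.
Accumulated through year 8 = $153,290 − $46,345 = $106,945.

$106,945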